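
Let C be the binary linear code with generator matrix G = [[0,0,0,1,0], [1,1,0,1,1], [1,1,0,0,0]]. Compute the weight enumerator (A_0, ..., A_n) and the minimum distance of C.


Weight distribution: A_0 = 1, A_1 = 2, A_2 = 2, A_3 = 2, A_4 = 1. Minimum distance d = 1.

Enumerate all 2^3 = 8 messages m ∈ F_2^3.
For each, compute codeword c = mG in F_2^5, then tally its weight.
  m = 000 → c = 00000, weight = 0.
  m = 100 → c = 00010, weight = 1.
  m = 010 → c = 11011, weight = 4.
  m = 110 → c = 11001, weight = 3.
  m = 001 → c = 11000, weight = 2.
  m = 101 → c = 11010, weight = 3.
  m = 011 → c = 00011, weight = 2.
  m = 111 → c = 00001, weight = 1.
Tally weights:
  weight 0: 1 codewords.
  weight 1: 2 codewords.
  weight 2: 2 codewords.
  weight 3: 2 codewords.
  weight 4: 1 codewords.
Minimum distance d = smallest w > 0 with A_w > 0 = 1.
Sanity: Σ A_w = 8 = 2^3 = 8 ✓.


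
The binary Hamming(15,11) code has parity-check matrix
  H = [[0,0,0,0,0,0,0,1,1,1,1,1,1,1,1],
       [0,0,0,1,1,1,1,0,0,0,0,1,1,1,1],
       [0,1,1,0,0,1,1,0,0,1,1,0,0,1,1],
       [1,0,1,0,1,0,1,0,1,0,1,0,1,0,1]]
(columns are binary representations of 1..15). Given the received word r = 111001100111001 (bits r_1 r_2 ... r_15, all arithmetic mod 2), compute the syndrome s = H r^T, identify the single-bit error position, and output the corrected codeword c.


s = (0, 0, 1, 1)^T, error position = 3, corrected codeword c = 110001100111001

Compute s = H r^T mod 2 one row at a time:
  s_1 = 0 + 0 + 1 + 1 + 1 + 0 + 0 + 1 = 4 ≡ 0 (mod 2).
  s_2 = 0 + 0 + 1 + 1 + 1 + 0 + 0 + 1 = 4 ≡ 0 (mod 2).
  s_3 = 1 + 1 + 1 + 1 + 1 + 1 + 0 + 1 = 7 ≡ 1 (mod 2).
  s_4 = 1 + 1 + 0 + 1 + 0 + 1 + 0 + 1 = 5 ≡ 1 (mod 2).
s = (0, 0, 1, 1)^T — this equals column 3 of H (binary 0011), so error is at position 3.
Correct: flip bit 3 of r = 111001100111001 to get c = 110001100111001.


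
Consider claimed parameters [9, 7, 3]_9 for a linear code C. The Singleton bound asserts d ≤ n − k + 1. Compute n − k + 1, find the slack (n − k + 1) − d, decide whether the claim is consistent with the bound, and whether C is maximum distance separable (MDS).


Singleton RHS = n − k + 1 = 3, slack = 0, bound satisfied, MDS.

Singleton bound: d ≤ n − k + 1.
Here n = 9, k = 7, so n − k + 1 = 3.
Given d = 3, check d ≤ 3: YES.
Slack = (n − k + 1) − d = 0.
The code is MDS (slack = 0).
Description: the claimed parameters are [9, 7, 3]_9; such a code would be MDS (meets Singleton bound).


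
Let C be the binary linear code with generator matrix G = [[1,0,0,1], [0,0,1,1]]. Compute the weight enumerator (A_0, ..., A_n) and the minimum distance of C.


Weight distribution: A_0 = 1, A_2 = 3. Minimum distance d = 2.

Enumerate all 2^2 = 4 messages m ∈ F_2^2.
For each, compute codeword c = mG in F_2^4, then tally its weight.
  m = 00 → c = 0000, weight = 0.
  m = 10 → c = 1001, weight = 2.
  m = 01 → c = 0011, weight = 2.
  m = 11 → c = 1010, weight = 2.
Tally weights:
  weight 0: 1 codewords.
  weight 2: 3 codewords.
Minimum distance d = smallest w > 0 with A_w > 0 = 2.
Sanity: Σ A_w = 4 = 2^2 = 4 ✓.


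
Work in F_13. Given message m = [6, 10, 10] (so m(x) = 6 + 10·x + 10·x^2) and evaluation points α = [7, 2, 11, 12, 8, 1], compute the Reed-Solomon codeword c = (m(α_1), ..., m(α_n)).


c = [7, 1, 0, 6, 11, 0]

Message polynomial: m(x) = 6 + 10·x + 10·x^2 (mod 13).
For each evaluation point α_i, compute m(α_i) mod 13:
  α_1 = 7: Horner steps 10 → 2 → 7, so m(7) = 7.
  α_2 = 2: Horner steps 10 → 4 → 1, so m(2) = 1.
  α_3 = 11: Horner steps 10 → 3 → 0, so m(11) = 0.
  α_4 = 12: Horner steps 10 → 0 → 6, so m(12) = 6.
  α_5 = 8: Horner steps 10 → 12 → 11, so m(8) = 11.
  α_6 = 1: Horner steps 10 → 7 → 0, so m(1) = 0.
Codeword c = [7, 1, 0, 6, 11, 0] ∈ F_13^6.


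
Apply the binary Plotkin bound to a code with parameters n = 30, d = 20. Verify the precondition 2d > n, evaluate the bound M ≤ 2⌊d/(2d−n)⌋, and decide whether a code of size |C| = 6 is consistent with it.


Plotkin bound M ≤ 4; given |C| = 6 > bound (violated).

Check applicability: 2d = 40, n = 30.
2d − n = 10 > 0, so Plotkin applies.
Compute d/(2d−n) = 20/10 ≈ 2.0000.
⌊d/(2d−n)⌋ = 2.
Plotkin bound: M ≤ 2·2 = 4.
Given |C| = 6, check: VIOLATED.
This |C| is above the Plotkin bound, so no binary code with n = 30, d = 20 and 6 codewords exists.


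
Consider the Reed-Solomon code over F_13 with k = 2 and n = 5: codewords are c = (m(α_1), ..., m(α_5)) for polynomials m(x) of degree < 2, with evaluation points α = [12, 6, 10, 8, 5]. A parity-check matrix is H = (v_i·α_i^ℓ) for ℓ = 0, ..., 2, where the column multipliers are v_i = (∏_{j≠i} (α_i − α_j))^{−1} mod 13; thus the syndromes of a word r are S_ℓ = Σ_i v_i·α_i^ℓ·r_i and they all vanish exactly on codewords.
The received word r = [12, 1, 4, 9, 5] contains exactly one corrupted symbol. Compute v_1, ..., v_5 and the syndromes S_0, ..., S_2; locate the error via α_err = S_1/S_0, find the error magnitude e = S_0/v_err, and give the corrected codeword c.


S = (8, 1, 5), error at position 5, error magnitude e = 8, c = [12, 1, 4, 9, 10].

Step 1: column multipliers v_i = (∏_{j≠i}(α_i − α_j))^{−1} mod 13.
  i = 1 (α = 12): (12−6)(12−10)(12−8)(12−5) = 6·2·4·7 = 336 ≡ 11, so v_1 = 11^{−1} = 6 (mod 13).
  i = 2 (α = 6): (6−12)(6−10)(6−8)(6−5) = (−6)·(−4)·(−2)·1 = −48 ≡ 4, so v_2 = 4^{−1} = 10 (mod 13).
  i = 3 (α = 10): (10−12)(10−6)(10−8)(10−5) = (−2)·4·2·5 = −80 ≡ 11, so v_3 = 11^{−1} = 6 (mod 13).
  i = 4 (α = 8): (8−12)(8−6)(8−10)(8−5) = (−4)·2·(−2)·3 = 48 ≡ 9, so v_4 = 9^{−1} = 3 (mod 13).
  i = 5 (α = 5): (5−12)(5−6)(5−10)(5−8) = (−7)·(−1)·(−5)·(−3) = 105 ≡ 1, so v_5 = 1^{−1} = 1 (mod 13).
  v = [6, 10, 6, 3, 1].
Step 2: syndromes of r = [12, 1, 4, 9, 5] (all sums mod 13).
  S_0 = Σ v_i r_i = 6·12 + 10·1 + 6·4 + 3·9 + 1·5 = 138 ≡ 8.
  S_1 = Σ v_i α_i r_i = 6·12·12 + 10·6·1 + 6·10·4 + 3·8·9 + 1·5·5 = 1405 ≡ 1.
  α_i^2 mod 13 = [1, 10, 9, 12, 12].
  S_2 = Σ v_i α_i^2 r_i = 6·1·12 + 10·10·1 + 6·9·4 + 3·12·9 + 1·12·5 = 772 ≡ 5.
  S = (8, 1, 5) ≠ 0, so r is not a codeword (an error is present).
Step 3: locate the error. For a single error e at position i, S_ℓ = v_i·e·α_i^ℓ, so α_err = S_1/S_0.
  S_0^{−1} = 8^{−1} = 5 (mod 13), so α_err = 1·5 = 5 ≡ 5 = α_5. Error position i = 5.
  Consistency check: S_2/S_1 = 5·1 = 5 ≡ 5 = α_err ✓ (single-error assumption holds).
Step 4: error magnitude e = S_0/v_5 = S_0·∏_{j≠5}(α_5 − α_j) = 8·1 = 8 ≡ 8 (mod 13).
Step 5: correct position 5: c_5 = r_5 − e = 5 − 8 ≡ 10 (mod 13). Hence c = [12, 1, 4, 9, 10].
  Check: interpolating c through the α_i gives m(x) = 3 + 4·x (degree < 2) with m(α_i) = c_i for every i, so c is indeed a codeword.


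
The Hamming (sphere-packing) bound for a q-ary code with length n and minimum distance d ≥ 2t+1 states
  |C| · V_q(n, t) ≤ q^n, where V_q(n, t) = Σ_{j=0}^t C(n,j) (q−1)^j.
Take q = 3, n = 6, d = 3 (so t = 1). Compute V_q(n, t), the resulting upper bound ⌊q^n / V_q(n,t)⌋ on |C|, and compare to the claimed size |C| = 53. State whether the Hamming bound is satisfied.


V_q(n, t) = 13, q^n = 729, Hamming bound = 56, |C| = 53 ≤ bound (satisfied).

Step 1: Compute V_q(n, t) = Σ_{j=0}^1 C(n, j) (q−1)^j.
  j = 0: C(6,0)·(2)^0 = 1·1 = 1.
  j = 1: C(6,1)·(2)^1 = 6·2 = 12.
  V_q(n, t) = 1 + 12 = 13.
Step 2: q^n = 3^6 = 729.
Step 3: Hamming bound ⌊q^n / V_q(n,t)⌋ = ⌊729/13⌋ = 56.
Step 4: Compare |C| = 53 to 56: satisfied.
The claimed |C| lies below the Hamming bound.


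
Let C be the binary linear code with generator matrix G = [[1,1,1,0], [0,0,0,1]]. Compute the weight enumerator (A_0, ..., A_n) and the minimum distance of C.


Weight distribution: A_0 = 1, A_1 = 1, A_3 = 1, A_4 = 1. Minimum distance d = 1.

Enumerate all 2^2 = 4 messages m ∈ F_2^2.
For each, compute codeword c = mG in F_2^4, then tally its weight.
  m = 00 → c = 0000, weight = 0.
  m = 10 → c = 1110, weight = 3.
  m = 01 → c = 0001, weight = 1.
  m = 11 → c = 1111, weight = 4.
Tally weights:
  weight 0: 1 codewords.
  weight 1: 1 codewords.
  weight 3: 1 codewords.
  weight 4: 1 codewords.
Minimum distance d = smallest w > 0 with A_w > 0 = 1.
Sanity: Σ A_w = 4 = 2^2 = 4 ✓.


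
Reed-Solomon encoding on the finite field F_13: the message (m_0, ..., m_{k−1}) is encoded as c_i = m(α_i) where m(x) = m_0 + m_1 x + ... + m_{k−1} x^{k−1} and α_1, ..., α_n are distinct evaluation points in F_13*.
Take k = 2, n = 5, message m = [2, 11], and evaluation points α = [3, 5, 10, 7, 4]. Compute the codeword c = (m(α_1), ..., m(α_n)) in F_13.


c = [9, 5, 8, 1, 7]

Message polynomial: m(x) = 2 + 11·x (mod 13).
For each evaluation point α_i, compute m(α_i) mod 13:
  α_1 = 3: Horner steps 11 → 9, so m(3) = 9.
  α_2 = 5: Horner steps 11 → 5, so m(5) = 5.
  α_3 = 10: Horner steps 11 → 8, so m(10) = 8.
  α_4 = 7: Horner steps 11 → 1, so m(7) = 1.
  α_5 = 4: Horner steps 11 → 7, so m(4) = 7.
Codeword c = [9, 5, 8, 1, 7] ∈ F_13^5.


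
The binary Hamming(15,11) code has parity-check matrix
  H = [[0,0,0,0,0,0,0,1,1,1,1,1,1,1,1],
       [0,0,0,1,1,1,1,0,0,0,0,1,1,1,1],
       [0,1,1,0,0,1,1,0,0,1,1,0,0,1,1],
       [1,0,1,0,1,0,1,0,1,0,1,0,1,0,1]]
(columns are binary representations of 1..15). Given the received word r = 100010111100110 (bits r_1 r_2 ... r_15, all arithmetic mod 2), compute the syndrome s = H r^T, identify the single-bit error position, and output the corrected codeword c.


s = (1, 0, 1, 1)^T, error position = 11, corrected codeword c = 100010111110110

Compute s = H r^T mod 2 one row at a time:
  s_1 = 1 + 1 + 1 + 0 + 0 + 1 + 1 + 0 = 5 ≡ 1 (mod 2).
  s_2 = 0 + 1 + 0 + 1 + 0 + 1 + 1 + 0 = 4 ≡ 0 (mod 2).
  s_3 = 0 + 0 + 0 + 1 + 1 + 0 + 1 + 0 = 3 ≡ 1 (mod 2).
  s_4 = 1 + 0 + 1 + 1 + 1 + 0 + 1 + 0 = 5 ≡ 1 (mod 2).
s = (1, 0, 1, 1)^T — this equals column 11 of H (binary 1011), so error is at position 11.
Correct: flip bit 11 of r = 100010111100110 to get c = 100010111110110.


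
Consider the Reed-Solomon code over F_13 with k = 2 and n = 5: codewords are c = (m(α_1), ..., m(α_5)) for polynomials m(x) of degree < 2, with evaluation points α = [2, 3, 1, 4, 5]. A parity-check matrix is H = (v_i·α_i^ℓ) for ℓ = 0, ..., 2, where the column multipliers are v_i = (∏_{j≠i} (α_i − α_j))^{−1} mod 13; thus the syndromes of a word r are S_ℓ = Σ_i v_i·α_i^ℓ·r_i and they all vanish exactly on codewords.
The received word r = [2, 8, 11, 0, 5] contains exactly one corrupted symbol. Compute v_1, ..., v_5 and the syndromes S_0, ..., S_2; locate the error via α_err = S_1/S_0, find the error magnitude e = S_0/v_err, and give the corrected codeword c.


S = (11, 9, 5), error at position 1, error magnitude e = 12, c = [3, 8, 11, 0, 5].

Step 1: column multipliers v_i = (∏_{j≠i}(α_i − α_j))^{−1} mod 13.
  i = 1 (α = 2): (2−3)(2−1)(2−4)(2−5) = (−1)·1·(−2)·(−3) = −6 ≡ 7, so v_1 = 7^{−1} = 2 (mod 13).
  i = 2 (α = 3): (3−2)(3−1)(3−4)(3−5) = 1·2·(−1)·(−2) = 4 ≡ 4, so v_2 = 4^{−1} = 10 (mod 13).
  i = 3 (α = 1): (1−2)(1−3)(1−4)(1−5) = (−1)·(−2)·(−3)·(−4) = 24 ≡ 11, so v_3 = 11^{−1} = 6 (mod 13).
  i = 4 (α = 4): (4−2)(4−3)(4−1)(4−5) = 2·1·3·(−1) = −6 ≡ 7, so v_4 = 7^{−1} = 2 (mod 13).
  i = 5 (α = 5): (5−2)(5−3)(5−1)(5−4) = 3·2·4·1 = 24 ≡ 11, so v_5 = 11^{−1} = 6 (mod 13).
  v = [2, 10, 6, 2, 6].
Step 2: syndromes of r = [2, 8, 11, 0, 5] (all sums mod 13).
  S_0 = Σ v_i r_i = 2·2 + 10·8 + 6·11 + 2·0 + 6·5 = 180 ≡ 11.
  S_1 = Σ v_i α_i r_i = 2·2·2 + 10·3·8 + 6·1·11 + 2·4·0 + 6·5·5 = 464 ≡ 9.
  α_i^2 mod 13 = [4, 9, 1, 3, 12].
  S_2 = Σ v_i α_i^2 r_i = 2·4·2 + 10·9·8 + 6·1·11 + 2·3·0 + 6·12·5 = 1162 ≡ 5.
  S = (11, 9, 5) ≠ 0, so r is not a codeword (an error is present).
Step 3: locate the error. For a single error e at position i, S_ℓ = v_i·e·α_i^ℓ, so α_err = S_1/S_0.
  S_0^{−1} = 11^{−1} = 6 (mod 13), so α_err = 9·6 = 54 ≡ 2 = α_1. Error position i = 1.
  Consistency check: S_2/S_1 = 5·3 = 15 ≡ 2 = α_err ✓ (single-error assumption holds).
Step 4: error magnitude e = S_0/v_1 = S_0·∏_{j≠1}(α_1 − α_j) = 11·7 = 77 ≡ 12 (mod 13).
Step 5: correct position 1: c_1 = r_1 − e = 2 − 12 ≡ 3 (mod 13). Hence c = [3, 8, 11, 0, 5].
  Check: interpolating c through the α_i gives m(x) = 6 + 5·x (degree < 2) with m(α_i) = c_i for every i, so c is indeed a codeword.


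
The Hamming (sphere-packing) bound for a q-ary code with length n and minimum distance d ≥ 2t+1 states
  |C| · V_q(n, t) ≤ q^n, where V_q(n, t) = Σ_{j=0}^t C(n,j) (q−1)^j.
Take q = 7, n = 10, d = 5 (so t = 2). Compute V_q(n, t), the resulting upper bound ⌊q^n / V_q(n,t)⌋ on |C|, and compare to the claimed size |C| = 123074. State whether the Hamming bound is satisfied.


V_q(n, t) = 1681, q^n = 282475249, Hamming bound = 168040, |C| = 123074 ≤ bound (satisfied).

Step 1: Compute V_q(n, t) = Σ_{j=0}^2 C(n, j) (q−1)^j.
  j = 0: C(10,0)·(6)^0 = 1·1 = 1.
  j = 1: C(10,1)·(6)^1 = 10·6 = 60.
  j = 2: C(10,2)·(6)^2 = 45·36 = 1620.
  V_q(n, t) = 1 + 60 + 1620 = 1681.
Step 2: q^n = 7^10 = 282475249.
Step 3: Hamming bound ⌊q^n / V_q(n,t)⌋ = ⌊282475249/1681⌋ = 168040.
Step 4: Compare |C| = 123074 to 168040: satisfied.
The claimed |C| lies below the Hamming bound.


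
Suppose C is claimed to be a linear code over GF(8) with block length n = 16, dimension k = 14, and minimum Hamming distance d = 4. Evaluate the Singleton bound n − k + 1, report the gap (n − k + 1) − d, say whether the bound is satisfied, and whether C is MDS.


Singleton RHS = n − k + 1 = 3, slack = -1, bound violated (no such code; not MDS).

Singleton bound: d ≤ n − k + 1.
Here n = 16, k = 14, so n − k + 1 = 3.
Given d = 4, check d ≤ 3: NO.
Slack = (n − k + 1) − d = -1.
The slack is negative: d = 4 exceeds n − k + 1 = 3 by 1, so the Singleton bound is violated and no linear [16, 14, 4]_8 code can exist. In particular it is not MDS (MDS requires d = n − k + 1 exactly).
Description: the claimed parameters are [16, 14, 4]_8; such a code would be impossible (violates the Singleton bound).


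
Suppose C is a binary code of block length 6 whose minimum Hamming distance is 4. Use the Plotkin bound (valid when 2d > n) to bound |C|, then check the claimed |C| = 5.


Plotkin bound M ≤ 4; given |C| = 5 > bound (violated).

Check applicability: 2d = 8, n = 6.
2d − n = 2 > 0, so Plotkin applies.
Compute d/(2d−n) = 4/2 ≈ 2.0000.
⌊d/(2d−n)⌋ = 2.
Plotkin bound: M ≤ 2·2 = 4.
Given |C| = 5, check: VIOLATED.
This |C| is above the Plotkin bound, so no binary code with n = 6, d = 4 and 5 codewords exists.


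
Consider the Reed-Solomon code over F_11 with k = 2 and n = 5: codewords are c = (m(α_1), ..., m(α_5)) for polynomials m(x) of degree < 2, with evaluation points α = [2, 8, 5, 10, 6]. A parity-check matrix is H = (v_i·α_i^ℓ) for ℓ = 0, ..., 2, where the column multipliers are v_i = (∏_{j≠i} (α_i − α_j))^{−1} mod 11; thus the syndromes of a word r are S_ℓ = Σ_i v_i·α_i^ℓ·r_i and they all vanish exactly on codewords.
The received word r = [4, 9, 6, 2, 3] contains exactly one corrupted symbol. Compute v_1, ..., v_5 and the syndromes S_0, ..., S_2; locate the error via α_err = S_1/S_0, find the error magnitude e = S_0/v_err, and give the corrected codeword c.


S = (9, 6, 4), error at position 2, error magnitude e = 1, c = [4, 8, 6, 2, 3].

Step 1: column multipliers v_i = (∏_{j≠i}(α_i − α_j))^{−1} mod 11.
  i = 1 (α = 2): (2−8)(2−5)(2−10)(2−6) = (−6)·(−3)·(−8)·(−4) = 576 ≡ 4, so v_1 = 4^{−1} = 3 (mod 11).
  i = 2 (α = 8): (8−2)(8−5)(8−10)(8−6) = 6·3·(−2)·2 = −72 ≡ 5, so v_2 = 5^{−1} = 9 (mod 11).
  i = 3 (α = 5): (5−2)(5−8)(5−10)(5−6) = 3·(−3)·(−5)·(−1) = −45 ≡ 10, so v_3 = 10^{−1} = 10 (mod 11).
  i = 4 (α = 10): (10−2)(10−8)(10−5)(10−6) = 8·2·5·4 = 320 ≡ 1, so v_4 = 1^{−1} = 1 (mod 11).
  i = 5 (α = 6): (6−2)(6−8)(6−5)(6−10) = 4·(−2)·1·(−4) = 32 ≡ 10, so v_5 = 10^{−1} = 10 (mod 11).
  v = [3, 9, 10, 1, 10].
Step 2: syndromes of r = [4, 9, 6, 2, 3] (all sums mod 11).
  S_0 = Σ v_i r_i = 3·4 + 9·9 + 10·6 + 1·2 + 10·3 = 185 ≡ 9.
  S_1 = Σ v_i α_i r_i = 3·2·4 + 9·8·9 + 10·5·6 + 1·10·2 + 10·6·3 = 1172 ≡ 6.
  α_i^2 mod 11 = [4, 9, 3, 1, 3].
  S_2 = Σ v_i α_i^2 r_i = 3·4·4 + 9·9·9 + 10·3·6 + 1·1·2 + 10·3·3 = 1049 ≡ 4.
  S = (9, 6, 4) ≠ 0, so r is not a codeword (an error is present).
Step 3: locate the error. For a single error e at position i, S_ℓ = v_i·e·α_i^ℓ, so α_err = S_1/S_0.
  S_0^{−1} = 9^{−1} = 5 (mod 11), so α_err = 6·5 = 30 ≡ 8 = α_2. Error position i = 2.
  Consistency check: S_2/S_1 = 4·2 = 8 ≡ 8 = α_err ✓ (single-error assumption holds).
Step 4: error magnitude e = S_0/v_2 = S_0·∏_{j≠2}(α_2 − α_j) = 9·5 = 45 ≡ 1 (mod 11).
Step 5: correct position 2: c_2 = r_2 − e = 9 − 1 ≡ 8 (mod 11). Hence c = [4, 8, 6, 2, 3].
  Check: interpolating c through the α_i gives m(x) = 10 + 8·x (degree < 2) with m(α_i) = c_i for every i, so c is indeed a codeword.


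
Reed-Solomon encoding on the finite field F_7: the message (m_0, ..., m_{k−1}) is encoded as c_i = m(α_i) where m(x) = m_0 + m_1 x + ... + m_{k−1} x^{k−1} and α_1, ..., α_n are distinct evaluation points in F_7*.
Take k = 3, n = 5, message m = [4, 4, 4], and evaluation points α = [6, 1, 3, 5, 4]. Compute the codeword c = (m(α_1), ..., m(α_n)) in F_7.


c = [4, 5, 3, 5, 0]

Message polynomial: m(x) = 4 + 4·x + 4·x^2 (mod 7).
For each evaluation point α_i, compute m(α_i) mod 7:
  α_1 = 6: Horner steps 4 → 0 → 4, so m(6) = 4.
  α_2 = 1: Horner steps 4 → 1 → 5, so m(1) = 5.
  α_3 = 3: Horner steps 4 → 2 → 3, so m(3) = 3.
  α_4 = 5: Horner steps 4 → 3 → 5, so m(5) = 5.
  α_5 = 4: Horner steps 4 → 6 → 0, so m(4) = 0.
Codeword c = [4, 5, 3, 5, 0] ∈ F_7^5.


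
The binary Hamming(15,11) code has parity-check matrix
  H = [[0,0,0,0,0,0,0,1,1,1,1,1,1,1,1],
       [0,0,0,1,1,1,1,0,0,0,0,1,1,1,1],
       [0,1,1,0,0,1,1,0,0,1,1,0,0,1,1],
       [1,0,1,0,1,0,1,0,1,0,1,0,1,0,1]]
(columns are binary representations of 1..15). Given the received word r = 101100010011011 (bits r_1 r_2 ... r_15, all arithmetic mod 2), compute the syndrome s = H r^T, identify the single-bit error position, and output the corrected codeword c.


s = (1, 0, 0, 0)^T, error position = 8, corrected codeword c = 101100000011011

Compute s = H r^T mod 2 one row at a time:
  s_1 = 1 + 0 + 0 + 1 + 1 + 0 + 1 + 1 = 5 ≡ 1 (mod 2).
  s_2 = 1 + 0 + 0 + 0 + 1 + 0 + 1 + 1 = 4 ≡ 0 (mod 2).
  s_3 = 0 + 1 + 0 + 0 + 0 + 1 + 1 + 1 = 4 ≡ 0 (mod 2).
  s_4 = 1 + 1 + 0 + 0 + 0 + 1 + 0 + 1 = 4 ≡ 0 (mod 2).
s = (1, 0, 0, 0)^T — this equals column 8 of H (binary 1000), so error is at position 8.
Correct: flip bit 8 of r = 101100010011011 to get c = 101100000011011.


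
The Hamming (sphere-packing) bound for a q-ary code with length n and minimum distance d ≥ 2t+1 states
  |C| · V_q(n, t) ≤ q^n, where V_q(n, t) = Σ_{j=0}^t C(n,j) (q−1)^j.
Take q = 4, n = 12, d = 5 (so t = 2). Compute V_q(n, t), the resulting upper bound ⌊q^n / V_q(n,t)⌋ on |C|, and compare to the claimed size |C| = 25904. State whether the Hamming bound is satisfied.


V_q(n, t) = 631, q^n = 16777216, Hamming bound = 26588, |C| = 25904 ≤ bound (satisfied).

Step 1: Compute V_q(n, t) = Σ_{j=0}^2 C(n, j) (q−1)^j.
  j = 0: C(12,0)·(3)^0 = 1·1 = 1.
  j = 1: C(12,1)·(3)^1 = 12·3 = 36.
  j = 2: C(12,2)·(3)^2 = 66·9 = 594.
  V_q(n, t) = 1 + 36 + 594 = 631.
Step 2: q^n = 4^12 = 16777216.
Step 3: Hamming bound ⌊q^n / V_q(n,t)⌋ = ⌊16777216/631⌋ = 26588.
Step 4: Compare |C| = 25904 to 26588: satisfied.
The claimed |C| lies below the Hamming bound.


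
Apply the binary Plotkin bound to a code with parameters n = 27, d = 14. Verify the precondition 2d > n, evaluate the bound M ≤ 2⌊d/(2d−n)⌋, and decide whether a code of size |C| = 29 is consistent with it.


Plotkin bound M ≤ 28; given |C| = 29 > bound (violated).

Check applicability: 2d = 28, n = 27.
2d − n = 1 > 0, so Plotkin applies.
Compute d/(2d−n) = 14/1 ≈ 14.0000.
⌊d/(2d−n)⌋ = 14.
Plotkin bound: M ≤ 2·14 = 28.
Given |C| = 29, check: VIOLATED.
This |C| is above the Plotkin bound, so no binary code with n = 27, d = 14 and 29 codewords exists.


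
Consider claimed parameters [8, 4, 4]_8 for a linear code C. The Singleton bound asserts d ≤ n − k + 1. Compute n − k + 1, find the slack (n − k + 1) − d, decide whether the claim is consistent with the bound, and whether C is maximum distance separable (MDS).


Singleton RHS = n − k + 1 = 5, slack = 1, bound satisfied, not MDS.

Singleton bound: d ≤ n − k + 1.
Here n = 8, k = 4, so n − k + 1 = 5.
Given d = 4, check d ≤ 5: YES.
Slack = (n − k + 1) − d = 1.
The code is NOT MDS (slack = 1 > 0).
Description: the claimed parameters are [8, 4, 4]_8; such a code would be non-MDS.


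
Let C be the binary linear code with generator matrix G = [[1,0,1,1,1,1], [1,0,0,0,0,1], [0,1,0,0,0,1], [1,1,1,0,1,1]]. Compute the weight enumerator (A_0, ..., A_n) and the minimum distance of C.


Weight distribution: A_0 = 1, A_2 = 6, A_3 = 4, A_4 = 1, A_5 = 4. Minimum distance d = 2.

Enumerate all 2^4 = 16 messages m ∈ F_2^4.
For each, compute codeword c = mG in F_2^6, then tally its weight.
  m = 0000 → c = 000000, weight = 0.
  m = 1000 → c = 101111, weight = 5.
  m = 0100 → c = 100001, weight = 2.
  m = 1100 → c = 001110, weight = 3.
  m = 0010 → c = 010001, weight = 2.
  m = 1010 → c = 111110, weight = 5.
  m = 0110 → c = 110000, weight = 2.
  m = 1110 → c = 011111, weight = 5.
  m = 0001 → c = 111011, weight = 5.
  m = 1001 → c = 010100, weight = 2.
  m = 0101 → c = 011010, weight = 3.
  m = 1101 → c = 110101, weight = 4.
  m = 0011 → c = 101010, weight = 3.
  m = 1011 → c = 000101, weight = 2.
  m = 0111 → c = 001011, weight = 3.
  m = 1111 → c = 100100, weight = 2.
Tally weights:
  weight 0: 1 codewords.
  weight 2: 6 codewords.
  weight 3: 4 codewords.
  weight 4: 1 codewords.
  weight 5: 4 codewords.
Minimum distance d = smallest w > 0 with A_w > 0 = 2.
Sanity: Σ A_w = 16 = 2^4 = 16 ✓.


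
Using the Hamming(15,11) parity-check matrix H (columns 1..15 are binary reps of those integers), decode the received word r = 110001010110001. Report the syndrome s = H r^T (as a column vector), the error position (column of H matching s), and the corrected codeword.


s = (0, 0, 1, 1)^T, error position = 3, corrected codeword c = 111001010110001

Compute s = H r^T mod 2 one row at a time:
  s_1 = 1 + 0 + 1 + 1 + 0 + 0 + 0 + 1 = 4 ≡ 0 (mod 2).
  s_2 = 0 + 0 + 1 + 0 + 0 + 0 + 0 + 1 = 2 ≡ 0 (mod 2).
  s_3 = 1 + 0 + 1 + 0 + 1 + 1 + 0 + 1 = 5 ≡ 1 (mod 2).
  s_4 = 1 + 0 + 0 + 0 + 0 + 1 + 0 + 1 = 3 ≡ 1 (mod 2).
s = (0, 0, 1, 1)^T — this equals column 3 of H (binary 0011), so error is at position 3.
Correct: flip bit 3 of r = 110001010110001 to get c = 111001010110001.


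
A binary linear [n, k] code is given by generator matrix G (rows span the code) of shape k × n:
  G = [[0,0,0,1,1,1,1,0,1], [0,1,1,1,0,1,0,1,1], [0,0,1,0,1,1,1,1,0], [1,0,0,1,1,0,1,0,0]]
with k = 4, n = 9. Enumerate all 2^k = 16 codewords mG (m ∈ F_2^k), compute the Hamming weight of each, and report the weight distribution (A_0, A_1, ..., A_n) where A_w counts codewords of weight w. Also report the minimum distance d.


Weight distribution: A_0 = 1, A_2 = 1, A_3 = 2, A_4 = 2, A_5 = 6, A_6 = 3, A_8 = 1. Minimum distance d = 2.

Enumerate all 2^4 = 16 messages m ∈ F_2^4.
For each, compute codeword c = mG in F_2^9, then tally its weight.
  m = 0000 → c = 000000000, weight = 0.
  m = 1000 → c = 000111101, weight = 5.
  m = 0100 → c = 011101011, weight = 6.
  m = 1100 → c = 011010110, weight = 5.
  m = 0010 → c = 001011110, weight = 5.
  m = 1010 → c = 001100011, weight = 4.
  m = 0110 → c = 010110101, weight = 5.
  m = 1110 → c = 010001000, weight = 2.
  m = 0001 → c = 100110100, weight = 4.
  m = 1001 → c = 100001001, weight = 3.
  m = 0101 → c = 111011111, weight = 8.
  m = 1101 → c = 111100010, weight = 5.
  m = 0011 → c = 101101010, weight = 5.
  m = 1011 → c = 101010111, weight = 6.
  m = 0111 → c = 110000001, weight = 3.
  m = 1111 → c = 110111100, weight = 6.
Tally weights:
  weight 0: 1 codewords.
  weight 2: 1 codewords.
  weight 3: 2 codewords.
  weight 4: 2 codewords.
  weight 5: 6 codewords.
  weight 6: 3 codewords.
  weight 8: 1 codewords.
Minimum distance d = smallest w > 0 with A_w > 0 = 2.
Sanity: Σ A_w = 16 = 2^4 = 16 ✓.


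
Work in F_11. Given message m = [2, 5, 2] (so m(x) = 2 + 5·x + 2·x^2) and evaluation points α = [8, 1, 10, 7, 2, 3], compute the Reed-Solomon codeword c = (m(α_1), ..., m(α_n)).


c = [5, 9, 10, 3, 9, 2]

Message polynomial: m(x) = 2 + 5·x + 2·x^2 (mod 11).
For each evaluation point α_i, compute m(α_i) mod 11:
  α_1 = 8: Horner steps 2 → 10 → 5, so m(8) = 5.
  α_2 = 1: Horner steps 2 → 7 → 9, so m(1) = 9.
  α_3 = 10: Horner steps 2 → 3 → 10, so m(10) = 10.
  α_4 = 7: Horner steps 2 → 8 → 3, so m(7) = 3.
  α_5 = 2: Horner steps 2 → 9 → 9, so m(2) = 9.
  α_6 = 3: Horner steps 2 → 0 → 2, so m(3) = 2.
Codeword c = [5, 9, 10, 3, 9, 2] ∈ F_11^6.


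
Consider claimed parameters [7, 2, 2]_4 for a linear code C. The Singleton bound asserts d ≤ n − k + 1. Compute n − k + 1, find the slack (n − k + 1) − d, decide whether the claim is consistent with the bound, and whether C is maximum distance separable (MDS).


Singleton RHS = n − k + 1 = 6, slack = 4, bound satisfied, not MDS.

Singleton bound: d ≤ n − k + 1.
Here n = 7, k = 2, so n − k + 1 = 6.
Given d = 2, check d ≤ 6: YES.
Slack = (n − k + 1) − d = 4.
The code is NOT MDS (slack = 4 > 0).
Description: the claimed parameters are [7, 2, 2]_4; such a code would be non-MDS.


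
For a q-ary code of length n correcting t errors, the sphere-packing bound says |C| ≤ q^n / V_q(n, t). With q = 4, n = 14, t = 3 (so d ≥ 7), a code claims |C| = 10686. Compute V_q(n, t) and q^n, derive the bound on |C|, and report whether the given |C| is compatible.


V_q(n, t) = 10690, q^n = 268435456, Hamming bound = 25110, |C| = 10686 ≤ bound (satisfied).

Step 1: Compute V_q(n, t) = Σ_{j=0}^3 C(n, j) (q−1)^j.
  j = 0: C(14,0)·(3)^0 = 1·1 = 1.
  j = 1: C(14,1)·(3)^1 = 14·3 = 42.
  j = 2: C(14,2)·(3)^2 = 91·9 = 819.
  j = 3: C(14,3)·(3)^3 = 364·27 = 9828.
  V_q(n, t) = 1 + 42 + 819 + 9828 = 10690.
Step 2: q^n = 4^14 = 268435456.
Step 3: Hamming bound ⌊q^n / V_q(n,t)⌋ = ⌊268435456/10690⌋ = 25110.
Step 4: Compare |C| = 10686 to 25110: satisfied.
The claimed |C| lies below the Hamming bound.


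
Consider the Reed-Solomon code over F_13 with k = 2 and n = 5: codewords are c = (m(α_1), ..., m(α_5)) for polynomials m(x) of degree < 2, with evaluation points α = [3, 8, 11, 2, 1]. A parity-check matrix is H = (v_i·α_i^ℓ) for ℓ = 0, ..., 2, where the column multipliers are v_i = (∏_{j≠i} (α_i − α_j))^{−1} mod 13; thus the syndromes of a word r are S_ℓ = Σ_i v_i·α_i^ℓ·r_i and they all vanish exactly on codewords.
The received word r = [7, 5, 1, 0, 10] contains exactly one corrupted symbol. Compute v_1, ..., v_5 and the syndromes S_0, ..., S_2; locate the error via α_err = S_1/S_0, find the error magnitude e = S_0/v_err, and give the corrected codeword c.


S = (2, 6, 5), error at position 1, error magnitude e = 4, c = [3, 5, 1, 0, 10].

Step 1: column multipliers v_i = (∏_{j≠i}(α_i − α_j))^{−1} mod 13.
  i = 1 (α = 3): (3−8)(3−11)(3−2)(3−1) = (−5)·(−8)·1·2 = 80 ≡ 2, so v_1 = 2^{−1} = 7 (mod 13).
  i = 2 (α = 8): (8−3)(8−11)(8−2)(8−1) = 5·(−3)·6·7 = −630 ≡ 7, so v_2 = 7^{−1} = 2 (mod 13).
  i = 3 (α = 11): (11−3)(11−8)(11−2)(11−1) = 8·3·9·10 = 2160 ≡ 2, so v_3 = 2^{−1} = 7 (mod 13).
  i = 4 (α = 2): (2−3)(2−8)(2−11)(2−1) = (−1)·(−6)·(−9)·1 = −54 ≡ 11, so v_4 = 11^{−1} = 6 (mod 13).
  i = 5 (α = 1): (1−3)(1−8)(1−11)(1−2) = (−2)·(−7)·(−10)·(−1) = 140 ≡ 10, so v_5 = 10^{−1} = 4 (mod 13).
  v = [7, 2, 7, 6, 4].
Step 2: syndromes of r = [7, 5, 1, 0, 10] (all sums mod 13).
  S_0 = Σ v_i r_i = 7·7 + 2·5 + 7·1 + 6·0 + 4·10 = 106 ≡ 2.
  S_1 = Σ v_i α_i r_i = 7·3·7 + 2·8·5 + 7·11·1 + 6·2·0 + 4·1·10 = 344 ≡ 6.
  α_i^2 mod 13 = [9, 12, 4, 4, 1].
  S_2 = Σ v_i α_i^2 r_i = 7·9·7 + 2·12·5 + 7·4·1 + 6·4·0 + 4·1·10 = 629 ≡ 5.
  S = (2, 6, 5) ≠ 0, so r is not a codeword (an error is present).
Step 3: locate the error. For a single error e at position i, S_ℓ = v_i·e·α_i^ℓ, so α_err = S_1/S_0.
  S_0^{−1} = 2^{−1} = 7 (mod 13), so α_err = 6·7 = 42 ≡ 3 = α_1. Error position i = 1.
  Consistency check: S_2/S_1 = 5·11 = 55 ≡ 3 = α_err ✓ (single-error assumption holds).
Step 4: error magnitude e = S_0/v_1 = S_0·∏_{j≠1}(α_1 − α_j) = 2·2 = 4 ≡ 4 (mod 13).
Step 5: correct position 1: c_1 = r_1 − e = 7 − 4 ≡ 3 (mod 13). Hence c = [3, 5, 1, 0, 10].
  Check: interpolating c through the α_i gives m(x) = 7 + 3·x (degree < 2) with m(α_i) = c_i for every i, so c is indeed a codeword.


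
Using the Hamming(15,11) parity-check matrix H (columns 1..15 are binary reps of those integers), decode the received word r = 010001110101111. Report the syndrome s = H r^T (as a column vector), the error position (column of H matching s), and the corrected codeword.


s = (0, 0, 0, 1)^T, error position = 1, corrected codeword c = 110001110101111

Compute s = H r^T mod 2 one row at a time:
  s_1 = 1 + 0 + 1 + 0 + 1 + 1 + 1 + 1 = 6 ≡ 0 (mod 2).
  s_2 = 0 + 0 + 1 + 1 + 1 + 1 + 1 + 1 = 6 ≡ 0 (mod 2).
  s_3 = 1 + 0 + 1 + 1 + 1 + 0 + 1 + 1 = 6 ≡ 0 (mod 2).
  s_4 = 0 + 0 + 0 + 1 + 0 + 0 + 1 + 1 = 3 ≡ 1 (mod 2).
s = (0, 0, 0, 1)^T — this equals column 1 of H (binary 0001), so error is at position 1.
Correct: flip bit 1 of r = 010001110101111 to get c = 110001110101111.


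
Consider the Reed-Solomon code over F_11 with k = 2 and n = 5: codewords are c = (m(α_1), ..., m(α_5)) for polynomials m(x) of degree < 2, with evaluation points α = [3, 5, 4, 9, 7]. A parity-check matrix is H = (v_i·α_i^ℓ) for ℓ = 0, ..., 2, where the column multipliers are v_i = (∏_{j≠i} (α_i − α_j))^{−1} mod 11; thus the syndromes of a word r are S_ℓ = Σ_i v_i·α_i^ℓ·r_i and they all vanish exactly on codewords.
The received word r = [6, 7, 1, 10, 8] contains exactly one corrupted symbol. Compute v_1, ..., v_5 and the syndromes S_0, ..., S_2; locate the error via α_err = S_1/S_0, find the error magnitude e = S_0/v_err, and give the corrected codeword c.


S = (5, 1, 9), error at position 4, error magnitude e = 1, c = [6, 7, 1, 9, 8].

Step 1: column multipliers v_i = (∏_{j≠i}(α_i − α_j))^{−1} mod 11.
  i = 1 (α = 3): (3−5)(3−4)(3−9)(3−7) = (−2)·(−1)·(−6)·(−4) = 48 ≡ 4, so v_1 = 4^{−1} = 3 (mod 11).
  i = 2 (α = 5): (5−3)(5−4)(5−9)(5−7) = 2·1·(−4)·(−2) = 16 ≡ 5, so v_2 = 5^{−1} = 9 (mod 11).
  i = 3 (α = 4): (4−3)(4−5)(4−9)(4−7) = 1·(−1)·(−5)·(−3) = −15 ≡ 7, so v_3 = 7^{−1} = 8 (mod 11).
  i = 4 (α = 9): (9−3)(9−5)(9−4)(9−7) = 6·4·5·2 = 240 ≡ 9, so v_4 = 9^{−1} = 5 (mod 11).
  i = 5 (α = 7): (7−3)(7−5)(7−4)(7−9) = 4·2·3·(−2) = −48 ≡ 7, so v_5 = 7^{−1} = 8 (mod 11).
  v = [3, 9, 8, 5, 8].
Step 2: syndromes of r = [6, 7, 1, 10, 8] (all sums mod 11).
  S_0 = Σ v_i r_i = 3·6 + 9·7 + 8·1 + 5·10 + 8·8 = 203 ≡ 5.
  S_1 = Σ v_i α_i r_i = 3·3·6 + 9·5·7 + 8·4·1 + 5·9·10 + 8·7·8 = 1299 ≡ 1.
  α_i^2 mod 11 = [9, 3, 5, 4, 5].
  S_2 = Σ v_i α_i^2 r_i = 3·9·6 + 9·3·7 + 8·5·1 + 5·4·10 + 8·5·8 = 911 ≡ 9.
  S = (5, 1, 9) ≠ 0, so r is not a codeword (an error is present).
Step 3: locate the error. For a single error e at position i, S_ℓ = v_i·e·α_i^ℓ, so α_err = S_1/S_0.
  S_0^{−1} = 5^{−1} = 9 (mod 11), so α_err = 1·9 = 9 ≡ 9 = α_4. Error position i = 4.
  Consistency check: S_2/S_1 = 9·1 = 9 ≡ 9 = α_err ✓ (single-error assumption holds).
Step 4: error magnitude e = S_0/v_4 = S_0·∏_{j≠4}(α_4 − α_j) = 5·9 = 45 ≡ 1 (mod 11).
Step 5: correct position 4: c_4 = r_4 − e = 10 − 1 ≡ 9 (mod 11). Hence c = [6, 7, 1, 9, 8].
  Check: interpolating c through the α_i gives m(x) = 10 + 6·x (degree < 2) with m(α_i) = c_i for every i, so c is indeed a codeword.


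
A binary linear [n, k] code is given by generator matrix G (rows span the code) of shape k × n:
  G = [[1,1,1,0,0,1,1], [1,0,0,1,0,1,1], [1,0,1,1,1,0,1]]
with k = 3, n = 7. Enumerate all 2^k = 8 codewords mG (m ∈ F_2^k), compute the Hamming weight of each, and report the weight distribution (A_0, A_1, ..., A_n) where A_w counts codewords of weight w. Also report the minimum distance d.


Weight distribution: A_0 = 1, A_3 = 2, A_4 = 3, A_5 = 2. Minimum distance d = 3.

Enumerate all 2^3 = 8 messages m ∈ F_2^3.
For each, compute codeword c = mG in F_2^7, then tally its weight.
  m = 000 → c = 0000000, weight = 0.
  m = 100 → c = 1110011, weight = 5.
  m = 010 → c = 1001011, weight = 4.
  m = 110 → c = 0111000, weight = 3.
  m = 001 → c = 1011101, weight = 5.
  m = 101 → c = 0101110, weight = 4.
  m = 011 → c = 0010110, weight = 3.
  m = 111 → c = 1100101, weight = 4.
Tally weights:
  weight 0: 1 codewords.
  weight 3: 2 codewords.
  weight 4: 3 codewords.
  weight 5: 2 codewords.
Minimum distance d = smallest w > 0 with A_w > 0 = 3.
Sanity: Σ A_w = 8 = 2^3 = 8 ✓.


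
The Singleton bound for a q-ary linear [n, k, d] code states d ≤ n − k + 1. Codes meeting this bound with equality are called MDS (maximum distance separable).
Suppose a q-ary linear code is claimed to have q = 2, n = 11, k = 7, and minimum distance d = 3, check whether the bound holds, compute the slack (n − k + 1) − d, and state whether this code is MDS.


Singleton RHS = n − k + 1 = 5, slack = 2, bound satisfied, not MDS.

Singleton bound: d ≤ n − k + 1.
Here n = 11, k = 7, so n − k + 1 = 5.
Given d = 3, check d ≤ 5: YES.
Slack = (n − k + 1) − d = 2.
The code is NOT MDS (slack = 2 > 0).
Description: the claimed parameters are [11, 7, 3]_2; such a code would be non-MDS.


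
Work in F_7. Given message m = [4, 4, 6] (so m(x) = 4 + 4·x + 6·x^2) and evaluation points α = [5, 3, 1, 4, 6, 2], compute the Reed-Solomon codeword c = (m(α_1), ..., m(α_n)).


c = [6, 0, 0, 4, 6, 1]

Message polynomial: m(x) = 4 + 4·x + 6·x^2 (mod 7).
For each evaluation point α_i, compute m(α_i) mod 7:
  α_1 = 5: Horner steps 6 → 6 → 6, so m(5) = 6.
  α_2 = 3: Horner steps 6 → 1 → 0, so m(3) = 0.
  α_3 = 1: Horner steps 6 → 3 → 0, so m(1) = 0.
  α_4 = 4: Horner steps 6 → 0 → 4, so m(4) = 4.
  α_5 = 6: Horner steps 6 → 5 → 6, so m(6) = 6.
  α_6 = 2: Horner steps 6 → 2 → 1, so m(2) = 1.
Codeword c = [6, 0, 0, 4, 6, 1] ∈ F_7^6.


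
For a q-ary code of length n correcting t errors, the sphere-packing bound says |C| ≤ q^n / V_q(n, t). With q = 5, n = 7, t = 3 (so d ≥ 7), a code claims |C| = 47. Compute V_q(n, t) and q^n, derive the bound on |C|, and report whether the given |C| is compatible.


V_q(n, t) = 2605, q^n = 78125, Hamming bound = 29, |C| = 47 > bound (violated).

Step 1: Compute V_q(n, t) = Σ_{j=0}^3 C(n, j) (q−1)^j.
  j = 0: C(7,0)·(4)^0 = 1·1 = 1.
  j = 1: C(7,1)·(4)^1 = 7·4 = 28.
  j = 2: C(7,2)·(4)^2 = 21·16 = 336.
  j = 3: C(7,3)·(4)^3 = 35·64 = 2240.
  V_q(n, t) = 1 + 28 + 336 + 2240 = 2605.
Step 2: q^n = 5^7 = 78125.
Step 3: Hamming bound ⌊q^n / V_q(n,t)⌋ = ⌊78125/2605⌋ = 29.
Step 4: Compare |C| = 47 to 29: violated.
The claimed |C| lies above the Hamming bound, so no 5-ary code of length 7 with d ≥ 7 can have 47 codewords.


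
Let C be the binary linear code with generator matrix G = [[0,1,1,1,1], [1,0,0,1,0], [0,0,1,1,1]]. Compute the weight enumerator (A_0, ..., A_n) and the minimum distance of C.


Weight distribution: A_0 = 1, A_1 = 1, A_2 = 1, A_3 = 3, A_4 = 2. Minimum distance d = 1.

Enumerate all 2^3 = 8 messages m ∈ F_2^3.
For each, compute codeword c = mG in F_2^5, then tally its weight.
  m = 000 → c = 00000, weight = 0.
  m = 100 → c = 01111, weight = 4.
  m = 010 → c = 10010, weight = 2.
  m = 110 → c = 11101, weight = 4.
  m = 001 → c = 00111, weight = 3.
  m = 101 → c = 01000, weight = 1.
  m = 011 → c = 10101, weight = 3.
  m = 111 → c = 11010, weight = 3.
Tally weights:
  weight 0: 1 codewords.
  weight 1: 1 codewords.
  weight 2: 1 codewords.
  weight 3: 3 codewords.
  weight 4: 2 codewords.
Minimum distance d = smallest w > 0 with A_w > 0 = 1.
Sanity: Σ A_w = 8 = 2^3 = 8 ✓.


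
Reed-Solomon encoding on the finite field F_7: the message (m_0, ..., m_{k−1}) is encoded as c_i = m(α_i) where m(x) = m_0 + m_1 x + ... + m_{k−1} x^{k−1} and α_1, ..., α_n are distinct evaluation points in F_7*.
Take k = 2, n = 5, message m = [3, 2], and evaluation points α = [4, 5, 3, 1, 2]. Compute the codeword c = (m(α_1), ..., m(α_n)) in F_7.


c = [4, 6, 2, 5, 0]

Message polynomial: m(x) = 3 + 2·x (mod 7).
For each evaluation point α_i, compute m(α_i) mod 7:
  α_1 = 4: Horner steps 2 → 4, so m(4) = 4.
  α_2 = 5: Horner steps 2 → 6, so m(5) = 6.
  α_3 = 3: Horner steps 2 → 2, so m(3) = 2.
  α_4 = 1: Horner steps 2 → 5, so m(1) = 5.
  α_5 = 2: Horner steps 2 → 0, so m(2) = 0.
Codeword c = [4, 6, 2, 5, 0] ∈ F_7^5.


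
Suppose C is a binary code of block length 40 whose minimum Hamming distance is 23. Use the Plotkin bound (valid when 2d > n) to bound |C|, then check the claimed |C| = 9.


Plotkin bound M ≤ 6; given |C| = 9 > bound (violated).

Check applicability: 2d = 46, n = 40.
2d − n = 6 > 0, so Plotkin applies.
Compute d/(2d−n) = 23/6 ≈ 3.8333.
⌊d/(2d−n)⌋ = 3.
Plotkin bound: M ≤ 2·3 = 6.
Given |C| = 9, check: VIOLATED.
This |C| is above the Plotkin bound, so no binary code with n = 40, d = 23 and 9 codewords exists.


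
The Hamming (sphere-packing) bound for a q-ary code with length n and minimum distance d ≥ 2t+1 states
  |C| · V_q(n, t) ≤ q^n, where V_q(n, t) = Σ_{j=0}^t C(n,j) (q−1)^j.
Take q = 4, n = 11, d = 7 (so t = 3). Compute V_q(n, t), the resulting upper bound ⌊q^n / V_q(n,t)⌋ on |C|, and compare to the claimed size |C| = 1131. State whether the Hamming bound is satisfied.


V_q(n, t) = 4984, q^n = 4194304, Hamming bound = 841, |C| = 1131 > bound (violated).

Step 1: Compute V_q(n, t) = Σ_{j=0}^3 C(n, j) (q−1)^j.
  j = 0: C(11,0)·(3)^0 = 1·1 = 1.
  j = 1: C(11,1)·(3)^1 = 11·3 = 33.
  j = 2: C(11,2)·(3)^2 = 55·9 = 495.
  j = 3: C(11,3)·(3)^3 = 165·27 = 4455.
  V_q(n, t) = 1 + 33 + 495 + 4455 = 4984.
Step 2: q^n = 4^11 = 4194304.
Step 3: Hamming bound ⌊q^n / V_q(n,t)⌋ = ⌊4194304/4984⌋ = 841.
Step 4: Compare |C| = 1131 to 841: violated.
The claimed |C| lies above the Hamming bound, so no 4-ary code of length 11 with d ≥ 7 can have 1131 codewords.


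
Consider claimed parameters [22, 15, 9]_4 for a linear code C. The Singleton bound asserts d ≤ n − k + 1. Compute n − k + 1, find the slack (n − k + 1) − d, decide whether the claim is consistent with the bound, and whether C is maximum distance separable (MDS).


Singleton RHS = n − k + 1 = 8, slack = -1, bound violated (no such code; not MDS).

Singleton bound: d ≤ n − k + 1.
Here n = 22, k = 15, so n − k + 1 = 8.
Given d = 9, check d ≤ 8: NO.
Slack = (n − k + 1) − d = -1.
The slack is negative: d = 9 exceeds n − k + 1 = 8 by 1, so the Singleton bound is violated and no linear [22, 15, 9]_4 code can exist. In particular it is not MDS (MDS requires d = n − k + 1 exactly).
Description: the claimed parameters are [22, 15, 9]_4; such a code would be impossible (violates the Singleton bound).


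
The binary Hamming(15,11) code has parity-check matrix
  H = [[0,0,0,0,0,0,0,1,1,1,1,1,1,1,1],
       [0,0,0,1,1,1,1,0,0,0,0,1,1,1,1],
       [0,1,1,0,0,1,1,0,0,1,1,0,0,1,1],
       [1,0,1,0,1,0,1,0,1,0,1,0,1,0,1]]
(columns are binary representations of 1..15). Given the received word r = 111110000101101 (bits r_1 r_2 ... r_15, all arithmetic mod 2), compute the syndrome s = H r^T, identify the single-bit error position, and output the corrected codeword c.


s = (0, 1, 0, 1)^T, error position = 5, corrected codeword c = 111100000101101

Compute s = H r^T mod 2 one row at a time:
  s_1 = 0 + 0 + 1 + 0 + 1 + 1 + 0 + 1 = 4 ≡ 0 (mod 2).
  s_2 = 1 + 1 + 0 + 0 + 1 + 1 + 0 + 1 = 5 ≡ 1 (mod 2).
  s_3 = 1 + 1 + 0 + 0 + 1 + 0 + 0 + 1 = 4 ≡ 0 (mod 2).
  s_4 = 1 + 1 + 1 + 0 + 0 + 0 + 1 + 1 = 5 ≡ 1 (mod 2).
s = (0, 1, 0, 1)^T — this equals column 5 of H (binary 0101), so error is at position 5.
Correct: flip bit 5 of r = 111110000101101 to get c = 111100000101101.
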